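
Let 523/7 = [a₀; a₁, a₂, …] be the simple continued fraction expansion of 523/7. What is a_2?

2

523 ÷ 7 → quotient 74, remainder 5
7 ÷ 5 → quotient 1, remainder 2
5 ÷ 2 → quotient 2, remainder 1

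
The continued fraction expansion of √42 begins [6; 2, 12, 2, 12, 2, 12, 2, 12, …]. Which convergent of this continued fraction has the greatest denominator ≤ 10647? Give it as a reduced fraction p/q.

a_0 = 6: 6/1  (≤ bound)
a_1 = 2: 13/2  (≤ bound)
a_2 = 12: 162/25  (≤ bound)
a_3 = 2: 337/52  (≤ bound)
a_4 = 12: 4206/649  (≤ bound)
a_5 = 2: 8749/1350  (≤ bound)
a_6 = 12: 109194/16849  (> 10647, stop)

8749/1350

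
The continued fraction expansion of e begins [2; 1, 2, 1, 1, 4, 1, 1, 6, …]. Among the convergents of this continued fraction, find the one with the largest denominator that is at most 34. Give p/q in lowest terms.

87/32

a_0 = 2: 2/1  (≤ bound)
a_1 = 1: 3/1  (≤ bound)
a_2 = 2: 8/3  (≤ bound)
a_3 = 1: 11/4  (≤ bound)
a_4 = 1: 19/7  (≤ bound)
a_5 = 4: 87/32  (≤ bound)
a_6 = 1: 106/39  (> 34, stop)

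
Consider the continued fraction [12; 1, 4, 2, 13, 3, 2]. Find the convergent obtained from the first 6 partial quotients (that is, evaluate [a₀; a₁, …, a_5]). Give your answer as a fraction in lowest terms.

5832/455

a_0 = 12: 12/1
a_1 = 1: 13/1
a_2 = 4: 64/5
a_3 = 2: 141/11
a_4 = 13: 1897/148
a_5 = 3: 5832/455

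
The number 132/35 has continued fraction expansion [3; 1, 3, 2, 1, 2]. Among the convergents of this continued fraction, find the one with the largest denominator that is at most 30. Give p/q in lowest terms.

49/13

List convergents until the denominator exceeds the bound:
a_0 = 3: 3/1  (≤ bound)
a_1 = 1: 4/1  (≤ bound)
a_2 = 3: 15/4  (≤ bound)
a_3 = 2: 34/9  (≤ bound)
a_4 = 1: 49/13  (≤ bound)
a_5 = 2: 132/35  (> 30, stop)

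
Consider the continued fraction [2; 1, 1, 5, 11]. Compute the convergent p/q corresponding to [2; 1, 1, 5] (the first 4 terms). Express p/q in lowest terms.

Start with 5.
1 + 1/(5/1) = 1 + 1/5 = 6/5
1 + 1/(6/5) = 1 + 5/6 = 11/6
2 + 1/(11/6) = 2 + 6/11 = 28/11

28/11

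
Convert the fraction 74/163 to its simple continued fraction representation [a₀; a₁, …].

[0; 2, 4, 1, 14]

74 = 0·163 + 74, so a_0 = 0
163 = 2·74 + 15, so a_1 = 2
74 = 4·15 + 14, so a_2 = 4
15 = 1·14 + 1, so a_3 = 1
14 = 14·1 + 0, so a_4 = 14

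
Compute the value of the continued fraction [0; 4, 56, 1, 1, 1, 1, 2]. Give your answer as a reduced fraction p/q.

Collapse the nested fraction from the inside out:
Start with 2.
1 + 1/(2/1) = 1 + 1/2 = 3/2
1 + 1/(3/2) = 1 + 2/3 = 5/3
1 + 1/(5/3) = 1 + 3/5 = 8/5
1 + 1/(8/5) = 1 + 5/8 = 13/8
56 + 1/(13/8) = 56 + 8/13 = 736/13
4 + 1/(736/13) = 4 + 13/736 = 2957/736
0 + 1/(2957/736) = 0 + 736/2957 = 736/2957

736/2957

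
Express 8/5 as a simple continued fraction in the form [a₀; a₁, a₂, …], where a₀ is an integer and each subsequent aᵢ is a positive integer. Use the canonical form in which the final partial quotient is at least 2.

Repeatedly divide and take the remainder:
⌊8/5⌋ = 1, remainder 3
⌊5/3⌋ = 1, remainder 2
⌊3/2⌋ = 1, remainder 1
⌊2/1⌋ = 2, remainder 0

[1; 1, 1, 2]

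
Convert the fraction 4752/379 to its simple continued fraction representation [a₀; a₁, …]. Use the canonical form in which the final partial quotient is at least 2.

[12; 1, 1, 6, 29]

4752 ÷ 379 → quotient 12, remainder 204
379 ÷ 204 → quotient 1, remainder 175
204 ÷ 175 → quotient 1, remainder 29
175 ÷ 29 → quotient 6, remainder 1
29 ÷ 1 → quotient 29, remainder 0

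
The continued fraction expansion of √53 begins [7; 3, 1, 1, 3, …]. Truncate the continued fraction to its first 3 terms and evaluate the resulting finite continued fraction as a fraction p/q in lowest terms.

29/4

Build up convergents one term at a time:
a_0 = 7: 7/1
a_1 = 3: 22/3
a_2 = 1: 29/4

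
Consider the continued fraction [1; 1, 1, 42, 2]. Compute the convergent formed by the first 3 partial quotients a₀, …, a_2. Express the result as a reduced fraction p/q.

3/2

a_0 = 1: 1/1
a_1 = 1: 2/1
a_2 = 1: 3/2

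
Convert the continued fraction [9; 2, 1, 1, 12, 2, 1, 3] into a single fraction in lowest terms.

6700/713

Start with 3.
1 + 1/(3/1) = 1 + 1/3 = 4/3
2 + 1/(4/3) = 2 + 3/4 = 11/4
12 + 1/(11/4) = 12 + 4/11 = 136/11
1 + 1/(136/11) = 1 + 11/136 = 147/136
1 + 1/(147/136) = 1 + 136/147 = 283/147
2 + 1/(283/147) = 2 + 147/283 = 713/283
9 + 1/(713/283) = 9 + 283/713 = 6700/713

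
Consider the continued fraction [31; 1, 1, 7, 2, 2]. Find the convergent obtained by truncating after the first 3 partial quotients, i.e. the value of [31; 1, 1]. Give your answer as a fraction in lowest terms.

Work from the innermost term outward:
Start with 1.
1 + 1/(1/1) = 1 + 1/1 = 2/1
31 + 1/(2/1) = 31 + 1/2 = 63/2

63/2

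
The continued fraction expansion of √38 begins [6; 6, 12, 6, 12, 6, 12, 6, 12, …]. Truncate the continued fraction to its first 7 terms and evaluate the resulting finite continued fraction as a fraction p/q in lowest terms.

2463306/399601

Starting at the tail and folding back:
Start with 12.
6 + 1/(12/1) = 6 + 1/12 = 73/12
12 + 1/(73/12) = 12 + 12/73 = 888/73
6 + 1/(888/73) = 6 + 73/888 = 5401/888
12 + 1/(5401/888) = 12 + 888/5401 = 65700/5401
6 + 1/(65700/5401) = 6 + 5401/65700 = 399601/65700
6 + 1/(399601/65700) = 6 + 65700/399601 = 2463306/399601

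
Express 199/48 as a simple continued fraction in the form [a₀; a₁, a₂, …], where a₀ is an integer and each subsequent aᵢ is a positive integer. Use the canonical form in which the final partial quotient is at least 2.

[4; 6, 1, 6]

199 = 4·48 + 7, so a_0 = 4
48 = 6·7 + 6, so a_1 = 6
7 = 1·6 + 1, so a_2 = 1
6 = 6·1 + 0, so a_3 = 6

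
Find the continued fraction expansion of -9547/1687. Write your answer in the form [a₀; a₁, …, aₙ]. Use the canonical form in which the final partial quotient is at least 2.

-9547 = -6·1687 + 575, so a_0 = -6
1687 = 2·575 + 537, so a_1 = 2
575 = 1·537 + 38, so a_2 = 1
537 = 14·38 + 5, so a_3 = 14
38 = 7·5 + 3, so a_4 = 7
5 = 1·3 + 2, so a_5 = 1
3 = 1·2 + 1, so a_6 = 1
2 = 2·1 + 0, so a_7 = 2

[-6; 2, 1, 14, 7, 1, 1, 2]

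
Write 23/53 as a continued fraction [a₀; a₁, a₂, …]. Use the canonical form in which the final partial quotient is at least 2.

⌊23/53⌋ = 0, remainder 23
⌊53/23⌋ = 2, remainder 7
⌊23/7⌋ = 3, remainder 2
⌊7/2⌋ = 3, remainder 1
⌊2/1⌋ = 2, remainder 0

[0; 2, 3, 3, 2]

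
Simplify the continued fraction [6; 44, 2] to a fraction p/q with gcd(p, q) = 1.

536/89

a_0 = 6: 6/1
a_1 = 44: 265/44
a_2 = 2: 536/89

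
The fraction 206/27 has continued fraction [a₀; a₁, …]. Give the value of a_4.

2

⌊206/27⌋ = 7, remainder 17
⌊27/17⌋ = 1, remainder 10
⌊17/10⌋ = 1, remainder 7
⌊10/7⌋ = 1, remainder 3
⌊7/3⌋ = 2, remainder 1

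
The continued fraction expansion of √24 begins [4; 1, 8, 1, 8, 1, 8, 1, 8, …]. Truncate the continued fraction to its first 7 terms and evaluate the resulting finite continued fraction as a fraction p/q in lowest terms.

a_0 = 4: 4/1
a_1 = 1: 5/1
a_2 = 8: 44/9
a_3 = 1: 49/10
a_4 = 8: 436/89
a_5 = 1: 485/99
a_6 = 8: 4316/881

4316/881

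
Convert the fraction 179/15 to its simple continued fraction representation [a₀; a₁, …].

[11; 1, 14]

⌊179/15⌋ = 11, remainder 14
⌊15/14⌋ = 1, remainder 1
⌊14/1⌋ = 14, remainder 0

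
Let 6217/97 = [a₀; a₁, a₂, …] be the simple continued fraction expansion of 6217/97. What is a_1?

6217 ÷ 97 → quotient 64, remainder 9
97 ÷ 9 → quotient 10, remainder 7

10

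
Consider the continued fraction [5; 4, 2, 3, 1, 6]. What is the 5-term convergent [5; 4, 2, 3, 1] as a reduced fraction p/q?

Use the convergent recurrence hₖ = aₖ·hₖ₋₁ + hₖ₋₂ (and likewise for the denominators kₖ):
a_0 = 5: 5/1
a_1 = 4: 21/4
a_2 = 2: 47/9
a_3 = 3: 162/31
a_4 = 1: 209/40

209/40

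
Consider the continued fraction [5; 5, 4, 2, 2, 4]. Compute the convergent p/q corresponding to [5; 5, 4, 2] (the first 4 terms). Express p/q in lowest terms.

a_0 = 5: 5/1
a_1 = 5: 26/5
a_2 = 4: 109/21
a_3 = 2: 244/47

244/47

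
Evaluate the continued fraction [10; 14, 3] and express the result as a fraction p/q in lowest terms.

Start with 3.
14 + 1/(3/1) = 14 + 1/3 = 43/3
10 + 1/(43/3) = 10 + 3/43 = 433/43

433/43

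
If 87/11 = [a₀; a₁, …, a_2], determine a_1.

87 ÷ 11 → quotient 7, remainder 10
11 ÷ 10 → quotient 1, remainder 1

1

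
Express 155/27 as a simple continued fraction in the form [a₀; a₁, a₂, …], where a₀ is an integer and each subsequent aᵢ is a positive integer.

⌊155/27⌋ = 5, remainder 20
⌊27/20⌋ = 1, remainder 7
⌊20/7⌋ = 2, remainder 6
⌊7/6⌋ = 1, remainder 1
⌊6/1⌋ = 6, remainder 0

[5; 1, 2, 1, 6]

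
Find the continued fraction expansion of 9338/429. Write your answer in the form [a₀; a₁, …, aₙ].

[21; 1, 3, 3, 2, 4, 3]

Apply division with remainder until the remainder is 0:
⌊9338/429⌋ = 21, remainder 329
⌊429/329⌋ = 1, remainder 100
⌊329/100⌋ = 3, remainder 29
⌊100/29⌋ = 3, remainder 13
⌊29/13⌋ = 2, remainder 3
⌊13/3⌋ = 4, remainder 1
⌊3/1⌋ = 3, remainder 0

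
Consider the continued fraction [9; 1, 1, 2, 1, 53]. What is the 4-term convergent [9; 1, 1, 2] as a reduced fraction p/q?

48/5

Compute successive convergents:
a_0 = 9: 9/1
a_1 = 1: 10/1
a_2 = 1: 19/2
a_3 = 2: 48/5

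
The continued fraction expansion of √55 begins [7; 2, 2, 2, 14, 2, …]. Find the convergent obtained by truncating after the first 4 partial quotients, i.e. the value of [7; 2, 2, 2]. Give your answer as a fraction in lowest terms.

89/12

a_0 = 7: 7/1
a_1 = 2: 15/2
a_2 = 2: 37/5
a_3 = 2: 89/12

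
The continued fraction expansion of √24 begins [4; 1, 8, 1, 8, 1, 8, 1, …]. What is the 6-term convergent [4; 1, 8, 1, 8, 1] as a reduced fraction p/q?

Collapse the nested fraction from the inside out:
Start with 1.
8 + 1/(1/1) = 8 + 1/1 = 9/1
1 + 1/(9/1) = 1 + 1/9 = 10/9
8 + 1/(10/9) = 8 + 9/10 = 89/10
1 + 1/(89/10) = 1 + 10/89 = 99/89
4 + 1/(99/89) = 4 + 89/99 = 485/99

485/99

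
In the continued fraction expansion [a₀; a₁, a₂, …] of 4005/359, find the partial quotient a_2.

4005 = 11·359 + 56, so a_0 = 11
359 = 6·56 + 23, so a_1 = 6
56 = 2·23 + 10, so a_2 = 2

2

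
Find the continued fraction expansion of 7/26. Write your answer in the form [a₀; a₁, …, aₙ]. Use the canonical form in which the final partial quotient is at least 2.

Repeatedly divide and take the remainder:
7 ÷ 26 → quotient 0, remainder 7
26 ÷ 7 → quotient 3, remainder 5
7 ÷ 5 → quotient 1, remainder 2
5 ÷ 2 → quotient 2, remainder 1
2 ÷ 1 → quotient 2, remainder 0

[0; 3, 1, 2, 2]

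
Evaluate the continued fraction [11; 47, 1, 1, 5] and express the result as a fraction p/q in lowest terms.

5764/523

Work from the innermost term outward:
Start with 5.
1 + 1/(5/1) = 1 + 1/5 = 6/5
1 + 1/(6/5) = 1 + 5/6 = 11/6
47 + 1/(11/6) = 47 + 6/11 = 523/11
11 + 1/(523/11) = 11 + 11/523 = 5764/523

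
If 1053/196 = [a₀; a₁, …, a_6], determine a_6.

3

⌊1053/196⌋ = 5, remainder 73
⌊196/73⌋ = 2, remainder 50
⌊73/50⌋ = 1, remainder 23
⌊50/23⌋ = 2, remainder 4
⌊23/4⌋ = 5, remainder 3
⌊4/3⌋ = 1, remainder 1
⌊3/1⌋ = 3, remainder 0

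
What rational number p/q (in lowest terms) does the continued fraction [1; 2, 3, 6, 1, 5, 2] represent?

Starting at the tail and folding back:
Start with 2.
5 + 1/(2/1) = 5 + 1/2 = 11/2
1 + 1/(11/2) = 1 + 2/11 = 13/11
6 + 1/(13/11) = 6 + 11/13 = 89/13
3 + 1/(89/13) = 3 + 13/89 = 280/89
2 + 1/(280/89) = 2 + 89/280 = 649/280
1 + 1/(649/280) = 1 + 280/649 = 929/649

929/649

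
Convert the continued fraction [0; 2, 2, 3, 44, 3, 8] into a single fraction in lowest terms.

7806/18961

a_0 = 0: 0/1
a_1 = 2: 1/2
a_2 = 2: 2/5
a_3 = 3: 7/17
a_4 = 44: 310/753
a_5 = 3: 937/2276
a_6 = 8: 7806/18961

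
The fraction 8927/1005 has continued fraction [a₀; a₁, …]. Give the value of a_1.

8927 = 8·1005 + 887, so a_0 = 8
1005 = 1·887 + 118, so a_1 = 1

1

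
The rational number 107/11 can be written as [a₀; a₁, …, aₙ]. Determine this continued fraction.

107 = 9·11 + 8, so a_0 = 9
11 = 1·8 + 3, so a_1 = 1
8 = 2·3 + 2, so a_2 = 2
3 = 1·2 + 1, so a_3 = 1
2 = 2·1 + 0, so a_4 = 2

[9; 1, 2, 1, 2]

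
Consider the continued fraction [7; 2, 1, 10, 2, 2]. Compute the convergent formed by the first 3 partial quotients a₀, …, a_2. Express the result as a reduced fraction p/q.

22/3

Start with 1.
2 + 1/(1/1) = 2 + 1/1 = 3/1
7 + 1/(3/1) = 7 + 1/3 = 22/3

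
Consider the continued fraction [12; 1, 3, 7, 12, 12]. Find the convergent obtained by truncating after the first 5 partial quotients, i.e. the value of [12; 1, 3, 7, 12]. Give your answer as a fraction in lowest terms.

4491/352

Start with 12.
7 + 1/(12/1) = 7 + 1/12 = 85/12
3 + 1/(85/12) = 3 + 12/85 = 267/85
1 + 1/(267/85) = 1 + 85/267 = 352/267
12 + 1/(352/267) = 12 + 267/352 = 4491/352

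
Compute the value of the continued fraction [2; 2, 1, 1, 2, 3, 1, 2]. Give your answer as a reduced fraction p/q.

Start with 2.
1 + 1/(2/1) = 1 + 1/2 = 3/2
3 + 1/(3/2) = 3 + 2/3 = 11/3
2 + 1/(11/3) = 2 + 3/11 = 25/11
1 + 1/(25/11) = 1 + 11/25 = 36/25
1 + 1/(36/25) = 1 + 25/36 = 61/36
2 + 1/(61/36) = 2 + 36/61 = 158/61
2 + 1/(158/61) = 2 + 61/158 = 377/158

377/158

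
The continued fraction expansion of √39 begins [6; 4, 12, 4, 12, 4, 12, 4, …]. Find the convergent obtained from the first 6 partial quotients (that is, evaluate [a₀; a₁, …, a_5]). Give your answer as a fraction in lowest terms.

Work from the innermost term outward:
Start with 4.
12 + 1/(4/1) = 12 + 1/4 = 49/4
4 + 1/(49/4) = 4 + 4/49 = 200/49
12 + 1/(200/49) = 12 + 49/200 = 2449/200
4 + 1/(2449/200) = 4 + 200/2449 = 9996/2449
6 + 1/(9996/2449) = 6 + 2449/9996 = 62425/9996

62425/9996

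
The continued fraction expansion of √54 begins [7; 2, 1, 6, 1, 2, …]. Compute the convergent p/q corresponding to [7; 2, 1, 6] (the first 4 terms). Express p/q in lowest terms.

Build up convergents one term at a time:
a_0 = 7: 7/1
a_1 = 2: 15/2
a_2 = 1: 22/3
a_3 = 6: 147/20

147/20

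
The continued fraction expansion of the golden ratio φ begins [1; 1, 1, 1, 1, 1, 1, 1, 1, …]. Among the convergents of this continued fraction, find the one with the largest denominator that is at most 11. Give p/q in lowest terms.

a_0 = 1: 1/1  (≤ bound)
a_1 = 1: 2/1  (≤ bound)
a_2 = 1: 3/2  (≤ bound)
a_3 = 1: 5/3  (≤ bound)
a_4 = 1: 8/5  (≤ bound)
a_5 = 1: 13/8  (≤ bound)
a_6 = 1: 21/13  (> 11, stop)

13/8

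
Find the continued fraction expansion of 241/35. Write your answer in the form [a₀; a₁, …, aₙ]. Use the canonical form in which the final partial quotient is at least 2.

⌊241/35⌋ = 6, remainder 31
⌊35/31⌋ = 1, remainder 4
⌊31/4⌋ = 7, remainder 3
⌊4/3⌋ = 1, remainder 1
⌊3/1⌋ = 3, remainder 0

[6; 1, 7, 1, 3]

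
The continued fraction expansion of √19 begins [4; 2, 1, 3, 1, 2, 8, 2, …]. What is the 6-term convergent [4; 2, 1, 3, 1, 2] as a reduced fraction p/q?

170/39

a_0 = 4: 4/1
a_1 = 2: 9/2
a_2 = 1: 13/3
a_3 = 3: 48/11
a_4 = 1: 61/14
a_5 = 2: 170/39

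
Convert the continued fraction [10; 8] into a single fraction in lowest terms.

a_0 = 10: 10/1
a_1 = 8: 81/8

81/8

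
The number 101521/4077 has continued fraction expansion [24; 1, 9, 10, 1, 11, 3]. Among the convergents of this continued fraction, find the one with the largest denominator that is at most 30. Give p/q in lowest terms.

249/10

a_0 = 24: 24/1  (≤ bound)
a_1 = 1: 25/1  (≤ bound)
a_2 = 9: 249/10  (≤ bound)
a_3 = 10: 2515/101  (> 30, stop)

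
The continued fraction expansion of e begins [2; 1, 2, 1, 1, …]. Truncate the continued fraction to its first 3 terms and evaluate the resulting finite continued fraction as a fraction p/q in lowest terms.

Work from the innermost term outward:
Start with 2.
1 + 1/(2/1) = 1 + 1/2 = 3/2
2 + 1/(3/2) = 2 + 2/3 = 8/3

8/3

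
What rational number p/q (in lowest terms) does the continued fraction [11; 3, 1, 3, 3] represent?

Starting at the tail and folding back:
Start with 3.
3 + 1/(3/1) = 3 + 1/3 = 10/3
1 + 1/(10/3) = 1 + 3/10 = 13/10
3 + 1/(13/10) = 3 + 10/13 = 49/13
11 + 1/(49/13) = 11 + 13/49 = 552/49

552/49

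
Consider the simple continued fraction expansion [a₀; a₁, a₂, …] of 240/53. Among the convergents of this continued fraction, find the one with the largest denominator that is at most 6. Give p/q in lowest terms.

9/2

List convergents until the denominator exceeds the bound:
a_0 = 4: 4/1  (≤ bound)
a_1 = 1: 5/1  (≤ bound)
a_2 = 1: 9/2  (≤ bound)
a_3 = 8: 77/17  (> 6, stop)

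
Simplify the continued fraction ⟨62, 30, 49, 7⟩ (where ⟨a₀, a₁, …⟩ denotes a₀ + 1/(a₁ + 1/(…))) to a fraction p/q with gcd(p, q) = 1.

640618/10327

a_0 = 62: 62/1
a_1 = 30: 1861/30
a_2 = 49: 91251/1471
a_3 = 7: 640618/10327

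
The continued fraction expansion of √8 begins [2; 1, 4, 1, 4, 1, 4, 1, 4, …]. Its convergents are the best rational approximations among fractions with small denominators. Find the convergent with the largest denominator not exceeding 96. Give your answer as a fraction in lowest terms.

a_0 = 2: 2/1  (≤ bound)
a_1 = 1: 3/1  (≤ bound)
a_2 = 4: 14/5  (≤ bound)
a_3 = 1: 17/6  (≤ bound)
a_4 = 4: 82/29  (≤ bound)
a_5 = 1: 99/35  (≤ bound)
a_6 = 4: 478/169  (> 96, stop)

99/35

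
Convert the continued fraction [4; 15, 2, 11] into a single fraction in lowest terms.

Use the convergent recurrence hₖ = aₖ·hₖ₋₁ + hₖ₋₂ (and likewise for the denominators kₖ):
a_0 = 4: 4/1
a_1 = 15: 61/15
a_2 = 2: 126/31
a_3 = 11: 1447/356

1447/356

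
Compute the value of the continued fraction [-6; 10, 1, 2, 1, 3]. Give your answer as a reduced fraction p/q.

a_0 = -6: -6/1
a_1 = 10: -59/10
a_2 = 1: -65/11
a_3 = 2: -189/32
a_4 = 1: -254/43
a_5 = 3: -951/161

-951/161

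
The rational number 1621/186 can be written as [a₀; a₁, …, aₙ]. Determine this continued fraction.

1621 = 8·186 + 133, so a_0 = 8
186 = 1·133 + 53, so a_1 = 1
133 = 2·53 + 27, so a_2 = 2
53 = 1·27 + 26, so a_3 = 1
27 = 1·26 + 1, so a_4 = 1
26 = 26·1 + 0, so a_5 = 26

[8; 1, 2, 1, 1, 26]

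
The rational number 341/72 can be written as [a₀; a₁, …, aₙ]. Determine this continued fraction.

[4; 1, 2, 1, 3, 1, 3]

⌊341/72⌋ = 4, remainder 53
⌊72/53⌋ = 1, remainder 19
⌊53/19⌋ = 2, remainder 15
⌊19/15⌋ = 1, remainder 4
⌊15/4⌋ = 3, remainder 3
⌊4/3⌋ = 1, remainder 1
⌊3/1⌋ = 3, remainder 0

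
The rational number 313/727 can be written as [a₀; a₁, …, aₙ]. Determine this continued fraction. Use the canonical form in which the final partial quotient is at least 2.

Apply division with remainder until the remainder is 0:
313 ÷ 727 → quotient 0, remainder 313
727 ÷ 313 → quotient 2, remainder 101
313 ÷ 101 → quotient 3, remainder 10
101 ÷ 10 → quotient 10, remainder 1
10 ÷ 1 → quotient 10, remainder 0

[0; 2, 3, 10, 10]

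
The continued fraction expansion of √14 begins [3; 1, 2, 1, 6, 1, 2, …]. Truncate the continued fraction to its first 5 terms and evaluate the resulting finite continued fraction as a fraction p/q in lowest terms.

Start with 6.
1 + 1/(6/1) = 1 + 1/6 = 7/6
2 + 1/(7/6) = 2 + 6/7 = 20/7
1 + 1/(20/7) = 1 + 7/20 = 27/20
3 + 1/(27/20) = 3 + 20/27 = 101/27

101/27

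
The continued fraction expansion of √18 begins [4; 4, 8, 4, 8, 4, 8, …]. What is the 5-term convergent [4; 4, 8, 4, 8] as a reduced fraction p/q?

Use the convergent recurrence hₖ = aₖ·hₖ₋₁ + hₖ₋₂ (and likewise for the denominators kₖ):
a_0 = 4: 4/1
a_1 = 4: 17/4
a_2 = 8: 140/33
a_3 = 4: 577/136
a_4 = 8: 4756/1121

4756/1121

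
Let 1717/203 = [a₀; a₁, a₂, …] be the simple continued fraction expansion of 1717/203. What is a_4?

8

1717 ÷ 203 → quotient 8, remainder 93
203 ÷ 93 → quotient 2, remainder 17
93 ÷ 17 → quotient 5, remainder 8
17 ÷ 8 → quotient 2, remainder 1
8 ÷ 1 → quotient 8, remainder 0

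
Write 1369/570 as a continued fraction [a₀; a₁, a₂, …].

Apply division with remainder until the remainder is 0:
⌊1369/570⌋ = 2, remainder 229
⌊570/229⌋ = 2, remainder 112
⌊229/112⌋ = 2, remainder 5
⌊112/5⌋ = 22, remainder 2
⌊5/2⌋ = 2, remainder 1
⌊2/1⌋ = 2, remainder 0

[2; 2, 2, 22, 2, 2]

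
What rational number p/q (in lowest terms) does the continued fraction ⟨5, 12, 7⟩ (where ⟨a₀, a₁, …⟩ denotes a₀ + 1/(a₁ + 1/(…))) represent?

432/85

Work from the innermost term outward:
Start with 7.
12 + 1/(7/1) = 12 + 1/7 = 85/7
5 + 1/(85/7) = 5 + 7/85 = 432/85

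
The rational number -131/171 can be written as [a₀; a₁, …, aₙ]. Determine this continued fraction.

-131 ÷ 171 → quotient -1, remainder 40
171 ÷ 40 → quotient 4, remainder 11
40 ÷ 11 → quotient 3, remainder 7
11 ÷ 7 → quotient 1, remainder 4
7 ÷ 4 → quotient 1, remainder 3
4 ÷ 3 → quotient 1, remainder 1
3 ÷ 1 → quotient 3, remainder 0

[-1; 4, 3, 1, 1, 1, 3]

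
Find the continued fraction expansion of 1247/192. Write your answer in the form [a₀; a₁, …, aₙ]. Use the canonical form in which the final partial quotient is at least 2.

1247 = 6·192 + 95, so a_0 = 6
192 = 2·95 + 2, so a_1 = 2
95 = 47·2 + 1, so a_2 = 47
2 = 2·1 + 0, so a_3 = 2

[6; 2, 47, 2]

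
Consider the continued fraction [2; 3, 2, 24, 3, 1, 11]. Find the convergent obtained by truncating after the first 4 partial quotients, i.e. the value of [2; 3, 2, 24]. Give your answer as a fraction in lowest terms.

391/171

a_0 = 2: 2/1
a_1 = 3: 7/3
a_2 = 2: 16/7
a_3 = 24: 391/171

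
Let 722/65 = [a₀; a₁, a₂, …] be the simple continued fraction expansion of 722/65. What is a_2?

⌊722/65⌋ = 11, remainder 7
⌊65/7⌋ = 9, remainder 2
⌊7/2⌋ = 3, remainder 1

3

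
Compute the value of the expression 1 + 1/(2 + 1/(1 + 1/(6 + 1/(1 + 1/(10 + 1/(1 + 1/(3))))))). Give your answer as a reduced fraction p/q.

Start with 3.
1 + 1/(3/1) = 1 + 1/3 = 4/3
10 + 1/(4/3) = 10 + 3/4 = 43/4
1 + 1/(43/4) = 1 + 4/43 = 47/43
6 + 1/(47/43) = 6 + 43/47 = 325/47
1 + 1/(325/47) = 1 + 47/325 = 372/325
2 + 1/(372/325) = 2 + 325/372 = 1069/372
1 + 1/(1069/372) = 1 + 372/1069 = 1441/1069

1441/1069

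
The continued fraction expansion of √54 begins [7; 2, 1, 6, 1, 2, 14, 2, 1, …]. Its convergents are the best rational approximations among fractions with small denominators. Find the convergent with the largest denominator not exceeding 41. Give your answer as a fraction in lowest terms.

List convergents until the denominator exceeds the bound:
a_0 = 7: 7/1  (≤ bound)
a_1 = 2: 15/2  (≤ bound)
a_2 = 1: 22/3  (≤ bound)
a_3 = 6: 147/20  (≤ bound)
a_4 = 1: 169/23  (≤ bound)
a_5 = 2: 485/66  (> 41, stop)

169/23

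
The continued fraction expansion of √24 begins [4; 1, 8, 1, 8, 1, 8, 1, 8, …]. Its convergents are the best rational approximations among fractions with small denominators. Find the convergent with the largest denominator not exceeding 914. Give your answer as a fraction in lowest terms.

4316/881

a_0 = 4: 4/1  (≤ bound)
a_1 = 1: 5/1  (≤ bound)
a_2 = 8: 44/9  (≤ bound)
a_3 = 1: 49/10  (≤ bound)
a_4 = 8: 436/89  (≤ bound)
a_5 = 1: 485/99  (≤ bound)
a_6 = 8: 4316/881  (≤ bound)
a_7 = 1: 4801/980  (> 914, stop)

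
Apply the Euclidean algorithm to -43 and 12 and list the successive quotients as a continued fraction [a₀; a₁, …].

[-4; 2, 2, 2]

-43 = -4·12 + 5, so a_0 = -4
12 = 2·5 + 2, so a_1 = 2
5 = 2·2 + 1, so a_2 = 2
2 = 2·1 + 0, so a_3 = 2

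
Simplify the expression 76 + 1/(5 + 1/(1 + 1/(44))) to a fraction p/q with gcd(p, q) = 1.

Start with 44.
1 + 1/(44/1) = 1 + 1/44 = 45/44
5 + 1/(45/44) = 5 + 44/45 = 269/45
76 + 1/(269/45) = 76 + 45/269 = 20489/269

20489/269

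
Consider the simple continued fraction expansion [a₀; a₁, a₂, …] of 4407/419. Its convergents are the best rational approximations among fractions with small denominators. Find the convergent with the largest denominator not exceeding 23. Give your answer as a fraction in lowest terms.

List convergents until the denominator exceeds the bound:
a_0 = 10: 10/1  (≤ bound)
a_1 = 1: 11/1  (≤ bound)
a_2 = 1: 21/2  (≤ bound)
a_3 = 13: 284/27  (> 23, stop)

21/2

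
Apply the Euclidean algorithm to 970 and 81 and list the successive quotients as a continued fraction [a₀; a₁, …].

⌊970/81⌋ = 11, remainder 79
⌊81/79⌋ = 1, remainder 2
⌊79/2⌋ = 39, remainder 1
⌊2/1⌋ = 2, remainder 0

[11; 1, 39, 2]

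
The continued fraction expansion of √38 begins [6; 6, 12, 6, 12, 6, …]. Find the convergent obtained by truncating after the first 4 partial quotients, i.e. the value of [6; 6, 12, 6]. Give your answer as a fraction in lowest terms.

2737/444

Start with 6.
12 + 1/(6/1) = 12 + 1/6 = 73/6
6 + 1/(73/6) = 6 + 6/73 = 444/73
6 + 1/(444/73) = 6 + 73/444 = 2737/444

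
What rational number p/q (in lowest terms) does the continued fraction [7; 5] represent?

36/5

Start with 5.
7 + 1/(5/1) = 7 + 1/5 = 36/5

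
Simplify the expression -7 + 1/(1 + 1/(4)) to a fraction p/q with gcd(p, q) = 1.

-31/5

Compute successive convergents:
a_0 = -7: -7/1
a_1 = 1: -6/1
a_2 = 4: -31/5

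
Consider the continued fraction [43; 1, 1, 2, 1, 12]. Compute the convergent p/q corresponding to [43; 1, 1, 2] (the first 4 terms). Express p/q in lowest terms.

Use the convergent recurrence hₖ = aₖ·hₖ₋₁ + hₖ₋₂ (and likewise for the denominators kₖ):
a_0 = 43: 43/1
a_1 = 1: 44/1
a_2 = 1: 87/2
a_3 = 2: 218/5

218/5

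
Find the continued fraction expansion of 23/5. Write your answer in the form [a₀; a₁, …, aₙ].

[4; 1, 1, 2]

23 = 4·5 + 3, so a_0 = 4
5 = 1·3 + 2, so a_1 = 1
3 = 1·2 + 1, so a_2 = 1
2 = 2·1 + 0, so a_3 = 2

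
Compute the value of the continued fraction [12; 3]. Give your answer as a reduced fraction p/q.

37/3

a_0 = 12: 12/1
a_1 = 3: 37/3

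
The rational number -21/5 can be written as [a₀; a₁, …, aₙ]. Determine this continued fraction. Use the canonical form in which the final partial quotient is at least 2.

[-5; 1, 4]

Run the Euclidean algorithm, recording each quotient:
-21 ÷ 5 → quotient -5, remainder 4
5 ÷ 4 → quotient 1, remainder 1
4 ÷ 1 → quotient 4, remainder 0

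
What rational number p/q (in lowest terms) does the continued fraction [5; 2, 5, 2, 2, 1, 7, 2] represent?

7439/1363

Compute successive convergents:
a_0 = 5: 5/1
a_1 = 2: 11/2
a_2 = 5: 60/11
a_3 = 2: 131/24
a_4 = 2: 322/59
a_5 = 1: 453/83
a_6 = 7: 3493/640
a_7 = 2: 7439/1363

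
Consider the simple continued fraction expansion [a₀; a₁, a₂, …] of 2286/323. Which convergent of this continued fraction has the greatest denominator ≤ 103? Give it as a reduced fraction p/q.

92/13

a_0 = 7: 7/1  (≤ bound)
a_1 = 12: 85/12  (≤ bound)
a_2 = 1: 92/13  (≤ bound)
a_3 = 11: 1097/155  (> 103, stop)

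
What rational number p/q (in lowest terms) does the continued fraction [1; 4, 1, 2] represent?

17/14

Start with 2.
1 + 1/(2/1) = 1 + 1/2 = 3/2
4 + 1/(3/2) = 4 + 2/3 = 14/3
1 + 1/(14/3) = 1 + 3/14 = 17/14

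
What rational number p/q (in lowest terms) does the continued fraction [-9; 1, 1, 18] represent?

-314/37

Compute successive convergents:
a_0 = -9: -9/1
a_1 = 1: -8/1
a_2 = 1: -17/2
a_3 = 18: -314/37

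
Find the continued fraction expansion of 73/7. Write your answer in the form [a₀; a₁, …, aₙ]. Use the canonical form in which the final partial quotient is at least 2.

⌊73/7⌋ = 10, remainder 3
⌊7/3⌋ = 2, remainder 1
⌊3/1⌋ = 3, remainder 0

[10; 2, 3]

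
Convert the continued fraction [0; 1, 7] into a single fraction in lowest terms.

7/8

a_0 = 0: 0/1
a_1 = 1: 1/1
a_2 = 7: 7/8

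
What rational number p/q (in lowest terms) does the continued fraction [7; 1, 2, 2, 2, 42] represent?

Start with 42.
2 + 1/(42/1) = 2 + 1/42 = 85/42
2 + 1/(85/42) = 2 + 42/85 = 212/85
2 + 1/(212/85) = 2 + 85/212 = 509/212
1 + 1/(509/212) = 1 + 212/509 = 721/509
7 + 1/(721/509) = 7 + 509/721 = 5556/721

5556/721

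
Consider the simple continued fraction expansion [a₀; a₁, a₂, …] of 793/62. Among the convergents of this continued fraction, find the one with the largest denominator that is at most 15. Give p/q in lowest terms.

List convergents until the denominator exceeds the bound:
a_0 = 12: 12/1  (≤ bound)
a_1 = 1: 13/1  (≤ bound)
a_2 = 3: 51/4  (≤ bound)
a_3 = 1: 64/5  (≤ bound)
a_4 = 3: 243/19  (> 15, stop)

64/5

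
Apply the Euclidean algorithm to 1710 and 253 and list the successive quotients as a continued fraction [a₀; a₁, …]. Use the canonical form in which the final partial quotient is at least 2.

[6; 1, 3, 6, 1, 3, 2]

⌊1710/253⌋ = 6, remainder 192
⌊253/192⌋ = 1, remainder 61
⌊192/61⌋ = 3, remainder 9
⌊61/9⌋ = 6, remainder 7
⌊9/7⌋ = 1, remainder 2
⌊7/2⌋ = 3, remainder 1
⌊2/1⌋ = 2, remainder 0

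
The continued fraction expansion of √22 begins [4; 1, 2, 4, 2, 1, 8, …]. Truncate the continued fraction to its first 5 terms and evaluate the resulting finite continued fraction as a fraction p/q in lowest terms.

136/29

a_0 = 4: 4/1
a_1 = 1: 5/1
a_2 = 2: 14/3
a_3 = 4: 61/13
a_4 = 2: 136/29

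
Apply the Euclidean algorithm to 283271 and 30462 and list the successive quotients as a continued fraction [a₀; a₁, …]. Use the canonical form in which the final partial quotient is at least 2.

Apply division with remainder until the remainder is 0:
283271 ÷ 30462 → quotient 9, remainder 9113
30462 ÷ 9113 → quotient 3, remainder 3123
9113 ÷ 3123 → quotient 2, remainder 2867
3123 ÷ 2867 → quotient 1, remainder 256
2867 ÷ 256 → quotient 11, remainder 51
256 ÷ 51 → quotient 5, remainder 1
51 ÷ 1 → quotient 51, remainder 0

[9; 3, 2, 1, 11, 5, 51]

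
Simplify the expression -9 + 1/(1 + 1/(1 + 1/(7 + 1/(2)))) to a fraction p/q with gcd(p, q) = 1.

Start with 2.
7 + 1/(2/1) = 7 + 1/2 = 15/2
1 + 1/(15/2) = 1 + 2/15 = 17/15
1 + 1/(17/15) = 1 + 15/17 = 32/17
-9 + 1/(32/17) = -9 + 17/32 = -271/32

-271/32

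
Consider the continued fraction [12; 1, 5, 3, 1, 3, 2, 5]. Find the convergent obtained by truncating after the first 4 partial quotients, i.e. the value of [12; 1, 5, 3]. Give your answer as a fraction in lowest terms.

244/19

a_0 = 12: 12/1
a_1 = 1: 13/1
a_2 = 5: 77/6
a_3 = 3: 244/19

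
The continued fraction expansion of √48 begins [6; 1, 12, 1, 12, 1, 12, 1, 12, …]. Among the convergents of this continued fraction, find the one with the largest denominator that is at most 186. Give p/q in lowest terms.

List convergents until the denominator exceeds the bound:
a_0 = 6: 6/1  (≤ bound)
a_1 = 1: 7/1  (≤ bound)
a_2 = 12: 90/13  (≤ bound)
a_3 = 1: 97/14  (≤ bound)
a_4 = 12: 1254/181  (≤ bound)
a_5 = 1: 1351/195  (> 186, stop)

1254/181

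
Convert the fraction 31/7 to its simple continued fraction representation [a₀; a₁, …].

Apply division with remainder until the remainder is 0:
31 ÷ 7 → quotient 4, remainder 3
7 ÷ 3 → quotient 2, remainder 1
3 ÷ 1 → quotient 3, remainder 0

[4; 2, 3]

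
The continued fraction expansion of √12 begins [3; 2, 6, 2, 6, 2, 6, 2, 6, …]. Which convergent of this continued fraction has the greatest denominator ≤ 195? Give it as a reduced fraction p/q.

627/181

a_0 = 3: 3/1  (≤ bound)
a_1 = 2: 7/2  (≤ bound)
a_2 = 6: 45/13  (≤ bound)
a_3 = 2: 97/28  (≤ bound)
a_4 = 6: 627/181  (≤ bound)
a_5 = 2: 1351/390  (> 195, stop)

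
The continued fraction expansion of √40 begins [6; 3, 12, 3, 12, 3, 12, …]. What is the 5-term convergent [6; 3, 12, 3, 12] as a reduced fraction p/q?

Start with 12.
3 + 1/(12/1) = 3 + 1/12 = 37/12
12 + 1/(37/12) = 12 + 12/37 = 456/37
3 + 1/(456/37) = 3 + 37/456 = 1405/456
6 + 1/(1405/456) = 6 + 456/1405 = 8886/1405

8886/1405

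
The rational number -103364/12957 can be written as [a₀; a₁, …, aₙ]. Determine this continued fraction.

[-8; 44, 2, 1, 2, 8, 1, 3]

Run the Euclidean algorithm, recording each quotient:
-103364 = -8·12957 + 292, so a_0 = -8
12957 = 44·292 + 109, so a_1 = 44
292 = 2·109 + 74, so a_2 = 2
109 = 1·74 + 35, so a_3 = 1
74 = 2·35 + 4, so a_4 = 2
35 = 8·4 + 3, so a_5 = 8
4 = 1·3 + 1, so a_6 = 1
3 = 3·1 + 0, so a_7 = 3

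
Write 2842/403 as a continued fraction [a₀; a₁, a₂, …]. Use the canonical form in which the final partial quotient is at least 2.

2842 ÷ 403 → quotient 7, remainder 21
403 ÷ 21 → quotient 19, remainder 4
21 ÷ 4 → quotient 5, remainder 1
4 ÷ 1 → quotient 4, remainder 0

[7; 19, 5, 4]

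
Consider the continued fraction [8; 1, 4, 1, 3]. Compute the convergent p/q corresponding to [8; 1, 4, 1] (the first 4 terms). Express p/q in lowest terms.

53/6

Starting at the tail and folding back:
Start with 1.
4 + 1/(1/1) = 4 + 1/1 = 5/1
1 + 1/(5/1) = 1 + 1/5 = 6/5
8 + 1/(6/5) = 8 + 5/6 = 53/6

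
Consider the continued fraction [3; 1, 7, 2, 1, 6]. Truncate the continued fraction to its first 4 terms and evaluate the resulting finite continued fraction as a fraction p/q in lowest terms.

66/17

Collapse the nested fraction from the inside out:
Start with 2.
7 + 1/(2/1) = 7 + 1/2 = 15/2
1 + 1/(15/2) = 1 + 2/15 = 17/15
3 + 1/(17/15) = 3 + 15/17 = 66/17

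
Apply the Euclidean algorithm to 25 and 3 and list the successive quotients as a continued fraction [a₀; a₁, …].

[8; 3]

25 = 8·3 + 1, so a_0 = 8
3 = 3·1 + 0, so a_1 = 3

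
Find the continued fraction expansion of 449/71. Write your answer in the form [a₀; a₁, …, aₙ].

[6; 3, 11, 2]

Repeatedly divide and take the remainder:
449 = 6·71 + 23, so a_0 = 6
71 = 3·23 + 2, so a_1 = 3
23 = 11·2 + 1, so a_2 = 11
2 = 2·1 + 0, so a_3 = 2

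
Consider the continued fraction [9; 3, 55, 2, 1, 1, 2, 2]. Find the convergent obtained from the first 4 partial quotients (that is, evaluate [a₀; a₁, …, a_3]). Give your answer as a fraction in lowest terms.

3126/335

Starting at the tail and folding back:
Start with 2.
55 + 1/(2/1) = 55 + 1/2 = 111/2
3 + 1/(111/2) = 3 + 2/111 = 335/111
9 + 1/(335/111) = 9 + 111/335 = 3126/335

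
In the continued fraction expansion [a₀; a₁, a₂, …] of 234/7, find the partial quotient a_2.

234 = 33·7 + 3, so a_0 = 33
7 = 2·3 + 1, so a_1 = 2
3 = 3·1 + 0, so a_2 = 3

3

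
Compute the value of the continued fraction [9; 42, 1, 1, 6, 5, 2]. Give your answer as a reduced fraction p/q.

a_0 = 9: 9/1
a_1 = 42: 379/42
a_2 = 1: 388/43
a_3 = 1: 767/85
a_4 = 6: 4990/553
a_5 = 5: 25717/2850
a_6 = 2: 56424/6253

56424/6253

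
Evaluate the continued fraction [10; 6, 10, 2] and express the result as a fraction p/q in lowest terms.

1301/128

Start with 2.
10 + 1/(2/1) = 10 + 1/2 = 21/2
6 + 1/(21/2) = 6 + 2/21 = 128/21
10 + 1/(128/21) = 10 + 21/128 = 1301/128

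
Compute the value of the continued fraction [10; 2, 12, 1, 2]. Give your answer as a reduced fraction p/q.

828/79

a_0 = 10: 10/1
a_1 = 2: 21/2
a_2 = 12: 262/25
a_3 = 1: 283/27
a_4 = 2: 828/79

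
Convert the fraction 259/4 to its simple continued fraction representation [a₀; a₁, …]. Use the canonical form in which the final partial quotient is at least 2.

[64; 1, 3]

259 = 64·4 + 3, so a_0 = 64
4 = 1·3 + 1, so a_1 = 1
3 = 3·1 + 0, so a_2 = 3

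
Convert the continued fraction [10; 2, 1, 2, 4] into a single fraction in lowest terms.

363/35

Start with 4.
2 + 1/(4/1) = 2 + 1/4 = 9/4
1 + 1/(9/4) = 1 + 4/9 = 13/9
2 + 1/(13/9) = 2 + 9/13 = 35/13
10 + 1/(35/13) = 10 + 13/35 = 363/35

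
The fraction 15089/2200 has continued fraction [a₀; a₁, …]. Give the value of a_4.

1

Run the Euclidean algorithm, recording each quotient:
15089 = 6·2200 + 1889, so a_0 = 6
2200 = 1·1889 + 311, so a_1 = 1
1889 = 6·311 + 23, so a_2 = 6
311 = 13·23 + 12, so a_3 = 13
23 = 1·12 + 11, so a_4 = 1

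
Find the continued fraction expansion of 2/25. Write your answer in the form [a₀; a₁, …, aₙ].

[0; 12, 2]

2 ÷ 25 → quotient 0, remainder 2
25 ÷ 2 → quotient 12, remainder 1
2 ÷ 1 → quotient 2, remainder 0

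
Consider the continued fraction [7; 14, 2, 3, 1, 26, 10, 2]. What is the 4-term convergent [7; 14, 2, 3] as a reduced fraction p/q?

Compute successive convergents:
a_0 = 7: 7/1
a_1 = 14: 99/14
a_2 = 2: 205/29
a_3 = 3: 714/101

714/101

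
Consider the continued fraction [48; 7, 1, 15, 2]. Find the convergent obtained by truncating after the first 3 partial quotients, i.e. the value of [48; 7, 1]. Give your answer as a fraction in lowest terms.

385/8

Start with 1.
7 + 1/(1/1) = 7 + 1/1 = 8/1
48 + 1/(8/1) = 48 + 1/8 = 385/8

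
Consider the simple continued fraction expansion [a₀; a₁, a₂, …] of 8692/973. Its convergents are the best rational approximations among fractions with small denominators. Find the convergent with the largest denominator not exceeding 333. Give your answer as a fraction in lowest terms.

List convergents until the denominator exceeds the bound:
a_0 = 8: 8/1  (≤ bound)
a_1 = 1: 9/1  (≤ bound)
a_2 = 13: 125/14  (≤ bound)
a_3 = 1: 134/15  (≤ bound)
a_4 = 31: 4279/479  (> 333, stop)

134/15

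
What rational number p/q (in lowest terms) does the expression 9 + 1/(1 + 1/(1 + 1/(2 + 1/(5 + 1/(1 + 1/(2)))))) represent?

873/91

a_0 = 9: 9/1
a_1 = 1: 10/1
a_2 = 1: 19/2
a_3 = 2: 48/5
a_4 = 5: 259/27
a_5 = 1: 307/32
a_6 = 2: 873/91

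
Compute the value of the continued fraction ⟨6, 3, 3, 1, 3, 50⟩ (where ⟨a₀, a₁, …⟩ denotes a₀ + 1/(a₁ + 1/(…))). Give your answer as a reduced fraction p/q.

Work from the innermost term outward:
Start with 50.
3 + 1/(50/1) = 3 + 1/50 = 151/50
1 + 1/(151/50) = 1 + 50/151 = 201/151
3 + 1/(201/151) = 3 + 151/201 = 754/201
3 + 1/(754/201) = 3 + 201/754 = 2463/754
6 + 1/(2463/754) = 6 + 754/2463 = 15532/2463

15532/2463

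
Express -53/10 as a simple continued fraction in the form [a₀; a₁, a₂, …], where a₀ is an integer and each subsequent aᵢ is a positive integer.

-53 ÷ 10 → quotient -6, remainder 7
10 ÷ 7 → quotient 1, remainder 3
7 ÷ 3 → quotient 2, remainder 1
3 ÷ 1 → quotient 3, remainder 0

[-6; 1, 2, 3]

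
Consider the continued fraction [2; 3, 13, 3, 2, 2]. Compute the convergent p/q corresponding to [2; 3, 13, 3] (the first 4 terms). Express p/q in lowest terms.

286/123

a_0 = 2: 2/1
a_1 = 3: 7/3
a_2 = 13: 93/40
a_3 = 3: 286/123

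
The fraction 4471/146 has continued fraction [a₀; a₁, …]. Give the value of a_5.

1

4471 = 30·146 + 91, so a_0 = 30
146 = 1·91 + 55, so a_1 = 1
91 = 1·55 + 36, so a_2 = 1
55 = 1·36 + 19, so a_3 = 1
36 = 1·19 + 17, so a_4 = 1
19 = 1·17 + 2, so a_5 = 1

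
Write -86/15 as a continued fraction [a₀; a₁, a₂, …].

[-6; 3, 1, 3]

Repeatedly divide and take the remainder:
-86 ÷ 15 → quotient -6, remainder 4
15 ÷ 4 → quotient 3, remainder 3
4 ÷ 3 → quotient 1, remainder 1
3 ÷ 1 → quotient 3, remainder 0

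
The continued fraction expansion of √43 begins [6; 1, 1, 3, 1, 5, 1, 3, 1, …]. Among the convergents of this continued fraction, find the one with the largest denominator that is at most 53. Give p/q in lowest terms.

List convergents until the denominator exceeds the bound:
a_0 = 6: 6/1  (≤ bound)
a_1 = 1: 7/1  (≤ bound)
a_2 = 1: 13/2  (≤ bound)
a_3 = 3: 46/7  (≤ bound)
a_4 = 1: 59/9  (≤ bound)
a_5 = 5: 341/52  (≤ bound)
a_6 = 1: 400/61  (> 53, stop)

341/52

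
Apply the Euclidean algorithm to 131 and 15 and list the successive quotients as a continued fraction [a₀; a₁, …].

[8; 1, 2, 1, 3]

Repeatedly divide and take the remainder:
⌊131/15⌋ = 8, remainder 11
⌊15/11⌋ = 1, remainder 4
⌊11/4⌋ = 2, remainder 3
⌊4/3⌋ = 1, remainder 1
⌊3/1⌋ = 3, remainder 0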